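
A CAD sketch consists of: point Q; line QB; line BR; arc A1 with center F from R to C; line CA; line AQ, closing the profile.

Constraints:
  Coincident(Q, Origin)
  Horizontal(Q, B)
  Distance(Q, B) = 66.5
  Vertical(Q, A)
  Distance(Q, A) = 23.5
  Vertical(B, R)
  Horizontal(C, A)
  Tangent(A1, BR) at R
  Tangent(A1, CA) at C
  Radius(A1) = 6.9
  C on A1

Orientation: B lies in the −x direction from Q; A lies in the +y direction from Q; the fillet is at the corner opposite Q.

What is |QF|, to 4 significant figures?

61.87

Q is at the origin; Q and B share the same y with |QB| = 66.5 and B on the −x side, so B = (-66.50, 0.000). Q and A share the same x with |QA| = 23.5 and A on the +y side, so A = (0.000, 23.50). The virtual corner opposite Q is at (-66.50, 23.50). The tangent condition forces FR to be normal to BR and A1 meets CA tangentially, so FC is at right angles to CA, with radius 6.9, so the center F sits 6.9 in from both sides at F = (-59.60, 16.60). Then |QF| = |F − Q| = 61.87.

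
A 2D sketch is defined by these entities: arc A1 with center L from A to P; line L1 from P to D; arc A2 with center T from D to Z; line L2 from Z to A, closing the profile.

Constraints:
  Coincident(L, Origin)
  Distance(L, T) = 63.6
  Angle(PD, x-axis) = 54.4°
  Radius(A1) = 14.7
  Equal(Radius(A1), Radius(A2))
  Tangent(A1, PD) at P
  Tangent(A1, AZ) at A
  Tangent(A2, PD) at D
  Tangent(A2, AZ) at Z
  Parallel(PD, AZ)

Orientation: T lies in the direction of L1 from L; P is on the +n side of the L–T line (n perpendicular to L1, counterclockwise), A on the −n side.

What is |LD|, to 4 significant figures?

65.28

The slot axis is L1's direction at 54.4°, so u = (cos 54.4°, sin 54.4°) = (0.5821, 0.8131) and n = (−sin 54.4°, cos 54.4°) = (-0.8131, 0.5821). L is at the origin and T lies 63.6 along u from L, so T = 63.6·u = (37.02, 51.71). Tangency of A1 to both parallel lines with radius 14.7 puts P and A at L ± 14.7·n: P = (-11.95, 8.557), A = (11.95, -8.557). Equal radii place D and Z the same way about T: D = T + 14.7·n = (25.07, 60.27), Z = T − 14.7·n = (48.98, 43.16). Then |LD| = |D − L| = 65.28.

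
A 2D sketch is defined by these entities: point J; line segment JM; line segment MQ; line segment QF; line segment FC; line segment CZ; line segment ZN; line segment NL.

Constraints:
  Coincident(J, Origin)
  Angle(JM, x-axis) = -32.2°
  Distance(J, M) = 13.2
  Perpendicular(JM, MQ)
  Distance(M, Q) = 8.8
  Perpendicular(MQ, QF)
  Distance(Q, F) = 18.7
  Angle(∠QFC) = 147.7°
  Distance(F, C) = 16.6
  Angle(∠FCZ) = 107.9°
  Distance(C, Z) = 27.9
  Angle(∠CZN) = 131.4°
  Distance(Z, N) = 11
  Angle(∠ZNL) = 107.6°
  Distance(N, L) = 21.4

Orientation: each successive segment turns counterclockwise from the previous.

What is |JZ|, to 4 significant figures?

29.88

∠QFC = 147.7° gives FC at -179.9° from the x-axis; with |FC| = 16.6, C = (-16.56, 10.35). ∠FCZ = 107.9° gives CZ at -107.8° from the x-axis; with |CZ| = 27.9, Z = (-25.09, -16.22). Then |JZ| = |Z − J| = 29.88.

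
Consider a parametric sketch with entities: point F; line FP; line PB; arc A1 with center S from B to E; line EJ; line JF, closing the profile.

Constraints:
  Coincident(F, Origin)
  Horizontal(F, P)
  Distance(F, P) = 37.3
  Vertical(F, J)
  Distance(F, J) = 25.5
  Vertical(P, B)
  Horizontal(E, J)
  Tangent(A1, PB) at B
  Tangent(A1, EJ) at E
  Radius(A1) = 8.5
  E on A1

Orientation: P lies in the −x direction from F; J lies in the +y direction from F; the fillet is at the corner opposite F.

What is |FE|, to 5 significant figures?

38.467

F is at the origin; F and P share the same y with |FP| = 37.3 and P on the −x side, so P = (-37.300, 0.0000). FJ is vertical with |FJ| = 25.5 and J on the +y side, so J = (0.0000, 25.500). The virtual corner opposite F is at (-37.300, 25.500). The tangent condition forces SB to be normal to PB and since A1 is tangent to EJ there, SE ⟂ EJ, with radius 8.5, so the center S sits 8.5 in from both sides at S = (-28.800, 17.000). That places the tangent points at B = (-37.300, 17.000) on PB and E = (-28.800, 25.500) on EJ. Then |FE| = |E − F| = 38.467.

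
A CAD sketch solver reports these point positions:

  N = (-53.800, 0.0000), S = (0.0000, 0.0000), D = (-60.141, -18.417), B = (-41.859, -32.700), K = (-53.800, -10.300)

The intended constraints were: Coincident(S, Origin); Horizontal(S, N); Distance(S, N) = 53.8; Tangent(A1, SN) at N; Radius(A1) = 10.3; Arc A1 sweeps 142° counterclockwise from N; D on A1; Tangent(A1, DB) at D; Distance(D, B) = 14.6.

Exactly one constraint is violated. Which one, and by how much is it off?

Distance(D, B) = 14.6 — off by 8.60.

S = (0.00, 0.00) ✓; S.y = 0.00, N.y = 0.00 ✓; |SN| = 53.80 ✓; ∠(KN, NS) = 90.00° ✓; |KN| = 10.30 ✓; bearing(K→D) − bearing(K→N) = 142.0° ✓; |KD| = 10.30 ✓; ∠(KD, DB) = 90.00° ✓; |DB| = 23.20 ✗.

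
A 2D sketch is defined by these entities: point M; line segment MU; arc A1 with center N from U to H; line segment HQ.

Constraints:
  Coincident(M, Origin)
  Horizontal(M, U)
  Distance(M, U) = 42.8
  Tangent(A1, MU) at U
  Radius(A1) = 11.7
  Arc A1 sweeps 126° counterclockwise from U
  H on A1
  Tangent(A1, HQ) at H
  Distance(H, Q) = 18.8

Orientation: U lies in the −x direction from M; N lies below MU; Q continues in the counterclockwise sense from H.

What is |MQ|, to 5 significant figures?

53.294

On A1, U sits at bearing 90° from N; a 126° counterclockwise sweep puts H at bearing 216°, so H = N + 11.7·(cos 216°, sin 216°) = (-52.265, -18.577). Tangency of A1 to HQ means the radius NH is perpendicular to HQ, so HQ runs along (−sin 216°, cos 216°); with |HQ| = 18.8, Q = (-41.215, -33.787). Then |MQ| = |Q − M| = 53.294.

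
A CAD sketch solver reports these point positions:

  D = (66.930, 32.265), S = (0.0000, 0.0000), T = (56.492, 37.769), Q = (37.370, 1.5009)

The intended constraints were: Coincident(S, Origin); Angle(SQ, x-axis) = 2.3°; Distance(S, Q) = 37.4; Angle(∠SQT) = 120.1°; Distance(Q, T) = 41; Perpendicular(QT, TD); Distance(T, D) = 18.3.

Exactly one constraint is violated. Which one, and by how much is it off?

Distance(T, D) = 18.3 — off by 6.50.

S = (0.00, 0.00) ✓; SQ at 2.300° ✓; |SQ| = 37.40 ✓; ∠SQT = 120.1° ✓; |QT| = 41.00 ✓; ∠(QT, TD) = 90.00° ✓; |TD| = 11.80 ✗.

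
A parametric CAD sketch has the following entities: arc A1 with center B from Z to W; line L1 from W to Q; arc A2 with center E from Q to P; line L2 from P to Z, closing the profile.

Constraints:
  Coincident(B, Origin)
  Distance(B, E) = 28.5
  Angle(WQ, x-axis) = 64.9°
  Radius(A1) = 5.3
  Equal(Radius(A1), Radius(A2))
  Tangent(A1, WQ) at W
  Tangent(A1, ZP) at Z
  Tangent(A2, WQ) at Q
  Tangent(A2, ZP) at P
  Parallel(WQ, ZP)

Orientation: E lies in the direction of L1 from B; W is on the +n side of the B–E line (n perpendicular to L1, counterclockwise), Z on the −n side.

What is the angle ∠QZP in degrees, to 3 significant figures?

20.4°

Tangency of A1 to both parallel lines with radius 5.3 puts W and Z at B ± 5.3·n: W = (-4.80, 2.25), Z = (4.80, -2.25). Equal radii place Q and P the same way about E: Q = E + 5.3·n = (7.29, 28.1), P = E − 5.3·n = (16.9, 23.6). Then cos ∠QZP = ZQ·ZP / (|ZQ||ZP|), giving 20.4°.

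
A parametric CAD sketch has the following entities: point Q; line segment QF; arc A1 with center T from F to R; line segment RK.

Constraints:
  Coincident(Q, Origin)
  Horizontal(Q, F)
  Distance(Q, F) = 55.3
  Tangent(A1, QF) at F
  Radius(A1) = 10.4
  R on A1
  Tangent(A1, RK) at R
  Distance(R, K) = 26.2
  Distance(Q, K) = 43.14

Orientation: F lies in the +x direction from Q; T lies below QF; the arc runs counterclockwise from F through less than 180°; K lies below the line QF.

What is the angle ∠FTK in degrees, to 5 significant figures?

127.90°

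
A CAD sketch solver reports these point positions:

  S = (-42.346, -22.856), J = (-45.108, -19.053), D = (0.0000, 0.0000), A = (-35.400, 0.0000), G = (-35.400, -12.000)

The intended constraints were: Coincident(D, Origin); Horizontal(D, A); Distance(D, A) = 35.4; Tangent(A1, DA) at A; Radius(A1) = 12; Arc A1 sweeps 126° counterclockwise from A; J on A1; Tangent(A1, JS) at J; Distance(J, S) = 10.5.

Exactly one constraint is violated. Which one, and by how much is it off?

Distance(J, S) = 10.5 — off by 5.80.

D = (0.00, 0.00) ✓; D.y = 0.00, A.y = 0.00 ✓; |DA| = 35.40 ✓; ∠(GA, AD) = 90.00° ✓; |GA| = 12.00 ✓; bearing(G→J) − bearing(G→A) = 126.0° ✓; |GJ| = 12.00 ✓; ∠(GJ, JS) = 90.01° ✓; |JS| = 4.700 ✗.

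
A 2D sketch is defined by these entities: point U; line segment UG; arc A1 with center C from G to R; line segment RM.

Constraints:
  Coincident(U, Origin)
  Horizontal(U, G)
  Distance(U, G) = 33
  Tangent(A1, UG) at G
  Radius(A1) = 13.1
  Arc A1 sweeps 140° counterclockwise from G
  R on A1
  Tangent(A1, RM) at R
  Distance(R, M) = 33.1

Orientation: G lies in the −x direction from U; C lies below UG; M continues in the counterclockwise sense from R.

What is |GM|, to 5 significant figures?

47.531

On A1, G sits at bearing 90° from C; a 140° counterclockwise sweep puts R at bearing 230°, so R = C + 13.1·(cos 230°, sin 230°) = (-41.421, -23.135). Tangency of A1 to RM means the radius CR is perpendicular to RM, so RM runs along (−sin 230°, cos 230°); with |RM| = 33.1, M = (-16.064, -44.411). Then |GM| = |M − G| = 47.531.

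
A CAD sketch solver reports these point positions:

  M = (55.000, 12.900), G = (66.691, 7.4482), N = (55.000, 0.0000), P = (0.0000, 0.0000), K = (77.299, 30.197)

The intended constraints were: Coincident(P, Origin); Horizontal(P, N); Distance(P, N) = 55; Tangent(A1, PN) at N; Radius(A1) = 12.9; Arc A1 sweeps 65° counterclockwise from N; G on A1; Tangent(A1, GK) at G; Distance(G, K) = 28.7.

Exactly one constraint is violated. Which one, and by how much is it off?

Distance(G, K) = 28.7 — off by 3.60.

P = (0.00, 0.00) ✓; P.y = 0.00, N.y = 0.00 ✓; |PN| = 55.00 ✓; ∠(MN, NP) = 90.00° ✓; |MN| = 12.90 ✓; bearing(M→G) − bearing(M→N) = 65.00° ✓; |MG| = 12.90 ✓; ∠(MG, GK) = 90.00° ✓; |GK| = 25.10 ✗.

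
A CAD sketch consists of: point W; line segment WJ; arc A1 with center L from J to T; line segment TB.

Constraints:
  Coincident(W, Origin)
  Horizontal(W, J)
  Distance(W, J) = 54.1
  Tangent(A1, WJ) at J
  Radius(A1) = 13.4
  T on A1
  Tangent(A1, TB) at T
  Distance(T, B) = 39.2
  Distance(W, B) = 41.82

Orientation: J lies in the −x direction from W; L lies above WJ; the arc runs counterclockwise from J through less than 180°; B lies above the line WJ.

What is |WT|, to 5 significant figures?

43.698

W is at the origin; WJ is horizontal with |WJ| = 54.1 and J on the −x side, so J = (-54.100, 0.0000). Since A1 is tangent to WJ there, LJ ⟂ WJ, so L = J + (0, 13.4) = (-54.100, 13.400). Since LT ⟂ TB (tangency), |LB| = √(13.4² + 39.2²) = 41.427 regardless of where T sits on A1. So B lies on both circle(W, 41.82) and circle(L, 41.427); the above-WJ intersection is B = (-19.902, 36.781). T is the foot of the tangent from B: T = (-43.366, 5.3791).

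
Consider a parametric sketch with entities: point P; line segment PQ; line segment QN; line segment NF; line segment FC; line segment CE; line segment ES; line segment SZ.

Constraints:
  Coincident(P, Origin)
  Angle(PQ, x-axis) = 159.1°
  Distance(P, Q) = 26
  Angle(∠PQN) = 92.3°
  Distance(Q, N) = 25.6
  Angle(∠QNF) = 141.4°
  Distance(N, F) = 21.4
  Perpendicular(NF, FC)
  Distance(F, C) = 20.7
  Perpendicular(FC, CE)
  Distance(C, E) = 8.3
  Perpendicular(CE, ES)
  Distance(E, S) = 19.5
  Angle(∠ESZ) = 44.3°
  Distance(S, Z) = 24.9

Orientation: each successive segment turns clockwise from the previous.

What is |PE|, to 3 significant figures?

24.0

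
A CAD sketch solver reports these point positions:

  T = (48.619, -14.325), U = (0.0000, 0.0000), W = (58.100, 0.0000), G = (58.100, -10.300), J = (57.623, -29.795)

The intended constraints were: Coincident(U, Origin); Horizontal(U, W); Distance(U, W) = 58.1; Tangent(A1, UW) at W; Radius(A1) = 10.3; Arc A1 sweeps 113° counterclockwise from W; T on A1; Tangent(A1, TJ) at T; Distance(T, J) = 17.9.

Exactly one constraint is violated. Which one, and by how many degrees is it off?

Tangent(A1, TJ) at T — off by 7.20°.

U = (0.00, 0.00) ✓; U.y = 0.00, W.y = 0.00 ✓; |UW| = 58.10 ✓; ∠(GW, WU) = 90.00° ✓; |GW| = 10.30 ✓; bearing(G→T) − bearing(G→W) = 113.0° ✓; |GT| = 10.30 ✓; ∠(GT, TJ) = 82.80° ✗; |TJ| = 17.90 ✓.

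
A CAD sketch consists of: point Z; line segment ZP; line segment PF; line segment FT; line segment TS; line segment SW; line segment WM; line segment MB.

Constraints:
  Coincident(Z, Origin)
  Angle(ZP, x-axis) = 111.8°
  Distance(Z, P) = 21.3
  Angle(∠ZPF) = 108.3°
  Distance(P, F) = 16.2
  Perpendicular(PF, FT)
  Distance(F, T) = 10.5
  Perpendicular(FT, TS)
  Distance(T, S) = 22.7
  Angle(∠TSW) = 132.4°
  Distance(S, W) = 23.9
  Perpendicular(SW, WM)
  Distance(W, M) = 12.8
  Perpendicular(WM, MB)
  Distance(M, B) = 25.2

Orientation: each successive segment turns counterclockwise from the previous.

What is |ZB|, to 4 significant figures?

20.33

The perpendicularity gives WM at right angles to SW, so WM runs at 141.1°; with |WM| = 12.8, M = (4.266, 36.33). WM is perpendicular to MB, so MB runs at -128.9°; with |MB| = 25.2, B = (-11.56, 16.72). Then |ZB| = |B − Z| = 20.33.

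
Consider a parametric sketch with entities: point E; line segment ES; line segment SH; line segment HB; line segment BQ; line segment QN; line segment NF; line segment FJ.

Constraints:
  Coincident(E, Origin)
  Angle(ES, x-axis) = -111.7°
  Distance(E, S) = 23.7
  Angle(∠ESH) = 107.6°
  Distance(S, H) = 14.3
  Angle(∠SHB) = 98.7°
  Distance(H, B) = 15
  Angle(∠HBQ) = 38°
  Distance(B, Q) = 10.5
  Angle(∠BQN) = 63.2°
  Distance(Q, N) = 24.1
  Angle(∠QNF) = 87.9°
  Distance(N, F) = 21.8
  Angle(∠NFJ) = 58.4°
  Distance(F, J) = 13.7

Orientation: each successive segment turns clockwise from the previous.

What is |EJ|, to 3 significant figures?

32.6

E is at the origin; ES runs at -111.7° with length 23.7, so S = (-8.76, -22.0). ∠ESH = 107.6° gives SH at 176° from the x-axis; with |SH| = 14.3, H = (-23.0, -21.0). ∠SHB = 98.7° gives HB at 94.6° from the x-axis; with |HB| = 15.0, B = (-24.2, -6.05). ∠HBQ = 38.0° gives BQ at -47.4° from the x-axis; with |BQ| = 10.5, Q = (-17.1, -13.8). ∠BQN = 63.2° gives QN at -164° from the x-axis; with |QN| = 24.1, N = (-40.3, -20.3). ∠QNF = 87.9° gives NF at 104° from the x-axis; with |NF| = 21.8, F = (-45.5, 0.842). ∠NFJ = 58.4° gives FJ at -17.9° from the x-axis; with |FJ| = 13.7, J = (-32.4, -3.37). Then |EJ| = |J − E| = 32.6.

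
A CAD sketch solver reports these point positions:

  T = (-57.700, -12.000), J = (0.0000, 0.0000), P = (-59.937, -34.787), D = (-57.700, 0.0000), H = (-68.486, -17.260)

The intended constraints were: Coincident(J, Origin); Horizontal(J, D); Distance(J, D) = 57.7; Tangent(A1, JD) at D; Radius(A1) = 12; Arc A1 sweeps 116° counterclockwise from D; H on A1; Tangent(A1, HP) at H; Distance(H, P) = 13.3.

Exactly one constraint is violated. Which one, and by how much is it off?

Distance(H, P) = 13.3 — off by 6.20.

J = (0.00, 0.00) ✓; J.y = 0.00, D.y = 0.00 ✓; |JD| = 57.70 ✓; ∠(TD, DJ) = 90.00° ✓; |TD| = 12.00 ✓; bearing(T→H) − bearing(T→D) = 116.0° ✓; |TH| = 12.00 ✓; ∠(TH, HP) = 90.00° ✓; |HP| = 19.50 ✗.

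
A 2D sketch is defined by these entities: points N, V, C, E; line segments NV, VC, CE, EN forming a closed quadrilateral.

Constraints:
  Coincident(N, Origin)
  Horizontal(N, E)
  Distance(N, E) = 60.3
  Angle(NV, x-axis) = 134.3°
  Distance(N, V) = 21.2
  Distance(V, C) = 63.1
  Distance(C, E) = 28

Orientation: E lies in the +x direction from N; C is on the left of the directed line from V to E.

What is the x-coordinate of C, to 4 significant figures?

47.54

Checks: N = (0.00, 0.00) ✓; |VC| = 63.10 ✓; |CE| = 28.00 ✓.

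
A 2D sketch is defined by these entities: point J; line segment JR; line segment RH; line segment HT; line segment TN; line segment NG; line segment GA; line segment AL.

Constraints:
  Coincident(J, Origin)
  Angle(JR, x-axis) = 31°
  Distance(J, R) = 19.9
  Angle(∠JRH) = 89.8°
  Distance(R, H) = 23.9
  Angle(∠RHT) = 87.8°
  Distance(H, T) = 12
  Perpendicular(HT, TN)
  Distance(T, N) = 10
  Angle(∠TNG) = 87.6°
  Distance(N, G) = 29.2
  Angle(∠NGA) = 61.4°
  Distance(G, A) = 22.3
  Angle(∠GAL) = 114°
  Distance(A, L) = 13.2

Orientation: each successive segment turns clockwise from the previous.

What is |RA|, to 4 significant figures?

34.85

∠TNG = 87.6° gives NG at 26.20° from the x-axis; with |NG| = 29.2, G = (40.17, 5.648). ∠NGA = 61.4° gives GA at -92.40° from the x-axis; with |GA| = 22.3, A = (39.24, -16.63). Then |RA| = |A − R| = 34.85.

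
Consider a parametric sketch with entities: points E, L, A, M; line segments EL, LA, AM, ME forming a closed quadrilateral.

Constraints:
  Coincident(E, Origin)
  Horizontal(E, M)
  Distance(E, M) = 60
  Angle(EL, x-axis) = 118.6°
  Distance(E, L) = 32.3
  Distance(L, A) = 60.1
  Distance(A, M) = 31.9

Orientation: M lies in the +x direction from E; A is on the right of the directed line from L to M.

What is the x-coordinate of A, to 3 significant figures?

30.0

E is at the origin; E and M share the same y with |EM| = 60.0 and M in +x, so M = (60.0, 0). EL runs at 118.6° with |EL| = 32.3, so L = (-15.5, 28.4). A is determined by |LA| = 60.1 and |AM| = 31.9 together: it lies at the intersection of circle(L, 60.1) and circle(M, 31.9). With |LM| = 80.6, the foot of the radical line on LM is 56.4 from L and the perpendicular offset is √(60.1² − 56.4²) = 20.8. Taking the right-of-LM solution: A = (30.0, -10.9).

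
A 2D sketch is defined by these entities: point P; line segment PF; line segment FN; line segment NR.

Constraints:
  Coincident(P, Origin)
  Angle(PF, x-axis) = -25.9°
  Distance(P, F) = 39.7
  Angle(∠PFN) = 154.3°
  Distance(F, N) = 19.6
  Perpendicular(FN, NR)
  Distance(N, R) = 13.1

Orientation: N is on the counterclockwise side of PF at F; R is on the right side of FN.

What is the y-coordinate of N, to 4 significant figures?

-17.41

P is at the origin; PF runs at -25.9° with length 39.7, so F = 39.7·(cos -25.9°, sin -25.9°) = (35.71, -17.34). ∠PFN = 154.3°, so FN runs at -25.9° + (180° − 154.3°) = -0.2000° from the x-axis; with |FN| = 19.6, N = F + 19.6·(cos -0.2000°, sin -0.2000°) = (55.31, -17.41). So N.y = -17.41.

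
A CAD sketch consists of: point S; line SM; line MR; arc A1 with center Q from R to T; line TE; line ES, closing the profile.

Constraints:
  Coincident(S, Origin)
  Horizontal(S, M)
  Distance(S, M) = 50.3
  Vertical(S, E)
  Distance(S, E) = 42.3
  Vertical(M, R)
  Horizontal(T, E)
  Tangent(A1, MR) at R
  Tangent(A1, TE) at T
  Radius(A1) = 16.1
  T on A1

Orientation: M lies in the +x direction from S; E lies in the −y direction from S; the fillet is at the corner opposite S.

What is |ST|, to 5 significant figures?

54.396

S is at the origin; S and M share the same y with |SM| = 50.3 and M on the +x side, so M = (50.300, 0.0000). SE is vertical with |SE| = 42.3 and E on the −y side, so E = (0.0000, -42.300). The virtual corner opposite S is at (50.300, -42.300). Tangency of A1 to MR means the radius QR is perpendicular to MR and since A1 is tangent to TE there, QT ⟂ TE, with radius 16.1, so the center Q sits 16.1 in from both sides at Q = (34.200, -26.200). That places the tangent points at R = (50.300, -26.200) on MR and T = (34.200, -42.300) on TE. Then |ST| = |T − S| = 54.396.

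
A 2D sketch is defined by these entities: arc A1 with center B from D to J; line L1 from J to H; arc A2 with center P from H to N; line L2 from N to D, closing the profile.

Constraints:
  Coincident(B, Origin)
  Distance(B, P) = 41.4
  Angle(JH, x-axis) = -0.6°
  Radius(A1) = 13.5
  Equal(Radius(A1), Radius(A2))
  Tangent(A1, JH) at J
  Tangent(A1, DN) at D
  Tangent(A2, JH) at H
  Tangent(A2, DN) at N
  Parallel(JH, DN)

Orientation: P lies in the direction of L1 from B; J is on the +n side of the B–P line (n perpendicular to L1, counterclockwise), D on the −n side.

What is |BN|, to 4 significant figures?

43.55

The slot axis is L1's direction at -0.6°, so u = (cos -0.6°, sin -0.6°) = (0.9999, -0.01047) and n = (−sin -0.6°, cos -0.6°) = (0.01047, 0.9999). B is at the origin and P lies 41.4 along u from B, so P = 41.4·u = (41.40, -0.4335). Tangency of A1 to both parallel lines with radius 13.5 puts J and D at B ± 13.5·n: J = (0.1414, 13.50), D = (-0.1414, -13.50). Equal radii place H and N the same way about P: H = P + 13.5·n = (41.54, 13.07), N = P − 13.5·n = (41.26, -13.93). Then |BN| = |N − B| = 43.55.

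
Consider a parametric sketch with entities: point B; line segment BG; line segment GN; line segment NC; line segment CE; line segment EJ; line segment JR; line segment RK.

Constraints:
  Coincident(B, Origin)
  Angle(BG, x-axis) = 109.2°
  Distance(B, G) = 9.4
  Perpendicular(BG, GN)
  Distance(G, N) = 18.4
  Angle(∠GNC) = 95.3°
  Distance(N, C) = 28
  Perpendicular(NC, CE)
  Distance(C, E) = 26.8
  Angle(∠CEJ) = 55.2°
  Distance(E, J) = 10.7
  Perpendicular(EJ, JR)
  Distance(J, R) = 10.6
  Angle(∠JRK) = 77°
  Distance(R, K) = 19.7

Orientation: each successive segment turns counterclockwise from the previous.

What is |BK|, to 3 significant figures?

31.7

B is at the origin; BG runs at 109.2° with length 9.4, so G = (-3.09, 8.88). BG is perpendicular to GN, so GN runs at -161°; with |GN| = 18.4, N = (-20.5, 2.83). ∠GNC = 95.3° gives NC at -76.1° from the x-axis; with |NC| = 28.0, C = (-13.7, -24.4). NC is perpendicular to CE, so CE runs at 13.9°; with |CE| = 26.8, E = (12.3, -17.9). ∠CEJ = 55.2° gives EJ at 139° from the x-axis; with |EJ| = 10.7, J = (4.24, -10.9). EJ ⟂ JR, so JR runs at -131°; with |JR| = 10.6, R = (-2.76, -18.8). ∠JRK = 77.0° gives RK at -28.3° from the x-axis; with |RK| = 19.7, K = (14.6, -28.2). Then |BK| = |K − B| = 31.7.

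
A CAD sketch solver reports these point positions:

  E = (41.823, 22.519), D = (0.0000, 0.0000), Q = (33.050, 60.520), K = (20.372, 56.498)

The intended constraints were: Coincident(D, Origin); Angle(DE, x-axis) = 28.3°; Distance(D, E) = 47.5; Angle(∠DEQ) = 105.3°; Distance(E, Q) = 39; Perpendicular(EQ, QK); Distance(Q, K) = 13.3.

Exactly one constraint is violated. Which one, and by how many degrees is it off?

Perpendicular(EQ, QK) — off by 4.60°.

D = (0.00, 0.00) ✓; DE at 28.30° ✓; |DE| = 47.50 ✓; ∠DEQ = 105.3° ✓; |EQ| = 39.00 ✓; ∠(EQ, QK) = 94.60° ✗; |QK| = 13.30 ✓.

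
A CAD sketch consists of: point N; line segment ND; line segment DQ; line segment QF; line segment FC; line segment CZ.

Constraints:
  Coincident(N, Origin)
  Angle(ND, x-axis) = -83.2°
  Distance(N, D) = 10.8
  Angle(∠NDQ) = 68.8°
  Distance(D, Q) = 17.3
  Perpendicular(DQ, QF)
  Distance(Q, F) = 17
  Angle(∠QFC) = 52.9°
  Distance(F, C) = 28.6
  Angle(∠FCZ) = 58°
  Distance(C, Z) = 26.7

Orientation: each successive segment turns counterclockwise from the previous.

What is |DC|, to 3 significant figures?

5.52

N is at the origin; ND runs at -83.2° with length 10.8, so D = (1.28, -10.7). ∠NDQ = 68.8° gives DQ at 28.0° from the x-axis; with |DQ| = 17.3, Q = (16.6, -2.60). DQ is perpendicular to QF, so QF runs at 118°; with |QF| = 17.0, F = (8.57, 12.4). ∠QFC = 52.9° gives FC at -115° from the x-axis; with |FC| = 28.6, C = (-3.47, -13.5). Then |DC| = |C − D| = 5.52.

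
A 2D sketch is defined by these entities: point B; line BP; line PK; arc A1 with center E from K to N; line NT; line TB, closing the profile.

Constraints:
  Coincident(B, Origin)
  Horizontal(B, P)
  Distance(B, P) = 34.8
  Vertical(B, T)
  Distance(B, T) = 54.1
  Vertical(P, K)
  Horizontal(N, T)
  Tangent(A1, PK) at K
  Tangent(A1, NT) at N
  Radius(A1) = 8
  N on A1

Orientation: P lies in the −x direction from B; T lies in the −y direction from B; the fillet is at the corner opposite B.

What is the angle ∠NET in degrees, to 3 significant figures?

73.4°

B is at the origin; B and P share the same y with |BP| = 34.8 and P on the −x side, so P = (-34.8, 0.00). B and T share the same x with |BT| = 54.1 and T on the −y side, so T = (0.00, -54.1). The virtual corner opposite B is at (-34.8, -54.1). A1 meets PK tangentially, so EK is at right angles to PK and tangency of A1 to NT means the radius EN is perpendicular to NT, with radius 8.0, so the center E sits 8.0 in from both sides at E = (-26.8, -46.1). That places the tangent points at K = (-34.8, -46.1) on PK and N = (-26.8, -54.1) on NT. Then cos ∠NET = EN·ET / (|EN||ET|), giving 73.4°.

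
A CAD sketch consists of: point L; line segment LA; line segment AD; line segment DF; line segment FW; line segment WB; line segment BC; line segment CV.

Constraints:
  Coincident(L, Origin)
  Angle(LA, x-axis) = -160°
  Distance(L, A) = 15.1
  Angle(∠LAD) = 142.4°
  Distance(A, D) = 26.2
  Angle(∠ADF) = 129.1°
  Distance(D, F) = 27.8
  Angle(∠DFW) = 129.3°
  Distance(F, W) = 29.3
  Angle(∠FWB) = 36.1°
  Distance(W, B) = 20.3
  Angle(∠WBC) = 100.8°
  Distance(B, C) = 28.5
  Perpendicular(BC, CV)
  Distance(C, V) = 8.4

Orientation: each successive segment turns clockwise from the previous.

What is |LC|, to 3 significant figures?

64.9

∠FWB = 36.1° gives WB at -83.1° from the x-axis; with |WB| = 20.3, B = (-32.6, 34.0). ∠WBC = 100.8° gives BC at -162° from the x-axis; with |BC| = 28.5, C = (-59.8, 25.4). Then |LC| = |C − L| = 64.9.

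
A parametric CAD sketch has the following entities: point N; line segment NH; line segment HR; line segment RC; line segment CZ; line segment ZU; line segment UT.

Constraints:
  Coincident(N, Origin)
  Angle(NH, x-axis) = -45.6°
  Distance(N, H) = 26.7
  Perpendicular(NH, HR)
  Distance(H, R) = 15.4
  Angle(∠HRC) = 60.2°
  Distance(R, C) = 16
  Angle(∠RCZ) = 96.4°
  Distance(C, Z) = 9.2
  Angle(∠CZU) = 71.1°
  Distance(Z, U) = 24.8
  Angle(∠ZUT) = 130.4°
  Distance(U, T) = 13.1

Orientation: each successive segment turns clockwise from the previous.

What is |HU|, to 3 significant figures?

17.7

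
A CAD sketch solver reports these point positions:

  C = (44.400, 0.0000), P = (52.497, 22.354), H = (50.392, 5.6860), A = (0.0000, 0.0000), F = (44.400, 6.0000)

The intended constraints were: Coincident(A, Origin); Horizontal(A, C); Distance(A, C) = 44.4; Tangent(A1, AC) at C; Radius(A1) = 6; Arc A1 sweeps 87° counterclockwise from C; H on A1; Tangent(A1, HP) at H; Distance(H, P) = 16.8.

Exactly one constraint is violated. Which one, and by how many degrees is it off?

Tangent(A1, HP) at H — off by 4.20°.

A = (0.00, 0.00) ✓; A.y = 0.00, C.y = 0.00 ✓; |AC| = 44.40 ✓; ∠(FC, CA) = 90.00° ✓; |FC| = 6.000 ✓; bearing(F→H) − bearing(F→C) = 87.00° ✓; |FH| = 6.000 ✓; ∠(FH, HP) = 94.20° ✗; |HP| = 16.80 ✓.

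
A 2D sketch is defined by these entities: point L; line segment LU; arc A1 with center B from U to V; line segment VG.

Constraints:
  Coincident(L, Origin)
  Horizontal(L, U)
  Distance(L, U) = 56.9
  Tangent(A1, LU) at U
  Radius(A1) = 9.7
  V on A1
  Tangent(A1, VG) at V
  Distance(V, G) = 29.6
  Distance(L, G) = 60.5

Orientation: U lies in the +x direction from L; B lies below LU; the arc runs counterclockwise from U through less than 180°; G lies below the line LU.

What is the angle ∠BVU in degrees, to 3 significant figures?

45.9°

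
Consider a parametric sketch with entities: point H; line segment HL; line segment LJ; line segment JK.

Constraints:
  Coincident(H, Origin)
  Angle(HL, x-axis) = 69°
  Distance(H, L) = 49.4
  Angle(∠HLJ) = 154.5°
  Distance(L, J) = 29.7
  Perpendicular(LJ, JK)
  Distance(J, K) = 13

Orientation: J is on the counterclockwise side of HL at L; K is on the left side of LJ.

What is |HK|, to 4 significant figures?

74.75

H is at the origin; HL runs at 69.0° with length 49.4, so L = 49.4·(cos 69.0°, sin 69.0°) = (17.70, 46.12). ∠HLJ = 154.5°, so LJ runs at 69.0° + (180° − 154.5°) = 94.50° from the x-axis; with |LJ| = 29.7, J = L + 29.7·(cos 94.50°, sin 94.50°) = (15.37, 75.73). The perpendicularity gives JK at right angles to LJ; with |JK| = 13.0 on the left of LJ, K = J + 13.0·(-0.9969, -0.07846) = (2.413, 74.71). Then |HK| = |K − H| = 74.75.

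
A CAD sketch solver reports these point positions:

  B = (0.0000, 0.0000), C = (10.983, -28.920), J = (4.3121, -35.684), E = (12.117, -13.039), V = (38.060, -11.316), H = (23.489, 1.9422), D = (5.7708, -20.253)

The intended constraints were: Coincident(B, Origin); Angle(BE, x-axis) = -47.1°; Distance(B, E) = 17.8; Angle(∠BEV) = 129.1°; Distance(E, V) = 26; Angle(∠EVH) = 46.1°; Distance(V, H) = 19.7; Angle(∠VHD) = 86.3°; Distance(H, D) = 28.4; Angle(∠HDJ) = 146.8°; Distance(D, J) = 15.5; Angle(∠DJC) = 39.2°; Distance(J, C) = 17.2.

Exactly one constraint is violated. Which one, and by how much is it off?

Distance(J, C) = 17.2 — off by 7.70.

B = (0.00, 0.00) ✓; BE at -47.10° ✓; |BE| = 17.80 ✓; ∠BEV = 129.1° ✓; |EV| = 26.00 ✓; ∠EVH = 46.10° ✓; |VH| = 19.70 ✓; ∠VHD = 86.30° ✓; |HD| = 28.40 ✓; ∠HDJ = 146.8° ✓; |DJ| = 15.50 ✓; ∠DJC = 39.20° ✓; |JC| = 9.500 ✗.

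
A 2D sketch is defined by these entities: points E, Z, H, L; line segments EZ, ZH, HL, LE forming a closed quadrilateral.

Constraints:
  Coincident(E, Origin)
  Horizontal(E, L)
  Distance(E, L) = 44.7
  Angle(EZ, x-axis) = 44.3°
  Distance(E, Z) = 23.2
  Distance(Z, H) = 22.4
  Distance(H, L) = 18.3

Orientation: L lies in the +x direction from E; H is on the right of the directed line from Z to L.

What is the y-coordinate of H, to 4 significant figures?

-3.748

E is at the origin; E and L share the same y with |EL| = 44.7 and L in +x, so L = (44.7, 0). EZ runs at 44.3° with |EZ| = 23.2, so Z = (16.60, 16.20). H is determined by |ZH| = 22.4 and |HL| = 18.3 together: it lies at the intersection of circle(Z, 22.4) and circle(L, 18.3). With |ZL| = 32.43, the foot of the radical line on ZL is 18.79 from Z and the perpendicular offset is √(22.4² − 18.79²) = 12.20. Taking the right-of-ZL solution: H = (26.79, -3.748).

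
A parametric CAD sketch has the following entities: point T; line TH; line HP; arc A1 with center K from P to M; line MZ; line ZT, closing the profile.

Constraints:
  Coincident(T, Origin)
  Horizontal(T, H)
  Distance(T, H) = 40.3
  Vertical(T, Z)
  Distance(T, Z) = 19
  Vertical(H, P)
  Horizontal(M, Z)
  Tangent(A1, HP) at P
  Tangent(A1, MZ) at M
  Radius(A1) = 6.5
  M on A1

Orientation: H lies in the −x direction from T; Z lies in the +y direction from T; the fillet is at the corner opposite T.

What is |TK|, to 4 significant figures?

36.04

T is at the origin; TH is horizontal with |TH| = 40.3 and H on the −x side, so H = (-40.30, 0.000). TZ is vertical with |TZ| = 19.0 and Z on the +y side, so Z = (0.000, 19.00). The virtual corner opposite T is at (-40.30, 19.00). Tangency of A1 to HP means the radius KP is perpendicular to HP and tangency of A1 to MZ means the radius KM is perpendicular to MZ, with radius 6.5, so the center K sits 6.5 in from both sides at K = (-33.80, 12.50). Then |TK| = |K − T| = 36.04.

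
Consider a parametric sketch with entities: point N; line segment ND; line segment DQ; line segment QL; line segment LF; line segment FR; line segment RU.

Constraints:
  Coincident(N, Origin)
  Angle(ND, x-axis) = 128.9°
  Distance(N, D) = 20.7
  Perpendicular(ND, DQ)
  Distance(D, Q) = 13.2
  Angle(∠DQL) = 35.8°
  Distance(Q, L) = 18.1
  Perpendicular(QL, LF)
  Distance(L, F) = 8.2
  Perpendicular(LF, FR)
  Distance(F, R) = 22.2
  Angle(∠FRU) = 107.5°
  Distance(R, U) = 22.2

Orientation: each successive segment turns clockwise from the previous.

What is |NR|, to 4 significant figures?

31.98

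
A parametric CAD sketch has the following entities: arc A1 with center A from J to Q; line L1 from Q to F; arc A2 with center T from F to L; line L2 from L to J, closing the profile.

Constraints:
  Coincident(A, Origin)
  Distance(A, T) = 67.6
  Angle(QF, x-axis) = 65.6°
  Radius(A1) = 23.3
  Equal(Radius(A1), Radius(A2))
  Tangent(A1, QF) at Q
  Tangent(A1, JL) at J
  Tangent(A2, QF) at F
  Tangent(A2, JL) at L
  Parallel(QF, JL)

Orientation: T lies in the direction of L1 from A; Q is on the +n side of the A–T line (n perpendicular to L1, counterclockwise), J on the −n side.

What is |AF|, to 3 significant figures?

71.5

The slot axis is L1's direction at 65.6°, so u = (cos 65.6°, sin 65.6°) = (0.413, 0.911) and n = (−sin 65.6°, cos 65.6°) = (-0.911, 0.413). A is at the origin and T lies 67.6 along u from A, so T = 67.6·u = (27.9, 61.6). Tangency of A1 to both parallel lines with radius 23.3 puts Q and J at A ± 23.3·n: Q = (-21.2, 9.63), J = (21.2, -9.63). Equal radii place F and L the same way about T: F = T + 23.3·n = (6.71, 71.2), L = T − 23.3·n = (49.1, 51.9). Then |AF| = |F − A| = 71.5.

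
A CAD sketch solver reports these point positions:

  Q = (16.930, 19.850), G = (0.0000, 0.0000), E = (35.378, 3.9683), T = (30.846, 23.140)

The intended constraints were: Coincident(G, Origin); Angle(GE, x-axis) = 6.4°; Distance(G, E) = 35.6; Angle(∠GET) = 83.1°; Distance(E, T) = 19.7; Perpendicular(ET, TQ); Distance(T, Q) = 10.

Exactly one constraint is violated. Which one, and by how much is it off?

Distance(T, Q) = 10 — off by 4.30.

G = (0.00, 0.00) ✓; GE at 6.400° ✓; |GE| = 35.60 ✓; ∠GET = 83.10° ✓; |ET| = 19.70 ✓; ∠(ET, TQ) = 90.00° ✓; |TQ| = 14.30 ✗.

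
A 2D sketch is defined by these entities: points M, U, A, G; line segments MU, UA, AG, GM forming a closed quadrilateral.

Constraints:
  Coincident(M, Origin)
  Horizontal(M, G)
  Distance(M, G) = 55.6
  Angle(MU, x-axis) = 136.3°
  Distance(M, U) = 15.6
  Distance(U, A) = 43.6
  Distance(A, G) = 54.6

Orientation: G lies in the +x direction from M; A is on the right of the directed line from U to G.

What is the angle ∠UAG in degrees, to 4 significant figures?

86.47°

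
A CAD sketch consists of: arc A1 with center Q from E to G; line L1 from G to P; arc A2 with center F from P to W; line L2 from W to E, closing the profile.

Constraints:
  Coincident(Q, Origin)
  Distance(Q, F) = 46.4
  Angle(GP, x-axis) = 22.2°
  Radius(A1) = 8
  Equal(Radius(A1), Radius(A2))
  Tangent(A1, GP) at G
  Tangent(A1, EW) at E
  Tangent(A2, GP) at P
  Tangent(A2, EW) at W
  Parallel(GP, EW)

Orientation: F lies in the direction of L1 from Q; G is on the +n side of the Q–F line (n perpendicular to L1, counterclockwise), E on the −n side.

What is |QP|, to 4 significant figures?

47.08

The slot axis is L1's direction at 22.2°, so u = (cos 22.2°, sin 22.2°) = (0.9259, 0.3778) and n = (−sin 22.2°, cos 22.2°) = (-0.3778, 0.9259). Q is at the origin and F lies 46.4 along u from Q, so F = 46.4·u = (42.96, 17.53). Tangency of A1 to both parallel lines with radius 8.0 puts G and E at Q ± 8.0·n: G = (-3.023, 7.407), E = (3.023, -7.407). Equal radii place P and W the same way about F: P = F + 8.0·n = (39.94, 24.94), W = F − 8.0·n = (45.98, 10.12). Then |QP| = |P − Q| = 47.08.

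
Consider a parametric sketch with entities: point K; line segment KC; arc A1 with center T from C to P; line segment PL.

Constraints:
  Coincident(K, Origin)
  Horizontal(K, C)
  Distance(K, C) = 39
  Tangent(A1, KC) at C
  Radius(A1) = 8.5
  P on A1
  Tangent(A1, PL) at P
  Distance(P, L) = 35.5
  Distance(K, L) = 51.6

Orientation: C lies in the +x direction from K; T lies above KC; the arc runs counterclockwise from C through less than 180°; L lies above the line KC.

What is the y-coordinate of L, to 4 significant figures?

43.32

K is at the origin; K and C share the same y with |KC| = 39.0 and C on the +x side, so C = (39.00, 0.000). The tangent condition forces TC to be normal to KC, so T = C + (0, 8.5) = (39.00, 8.500). Since TP ⟂ PL (tangency), |TL| = √(8.5² + 35.5²) = 36.50 regardless of where P sits on A1. So L lies on both circle(K, 51.6) and circle(T, 36.50); the above-KC intersection is L = (28.04, 43.32). P is the foot of the tangent from L: P = (46.29, 12.87).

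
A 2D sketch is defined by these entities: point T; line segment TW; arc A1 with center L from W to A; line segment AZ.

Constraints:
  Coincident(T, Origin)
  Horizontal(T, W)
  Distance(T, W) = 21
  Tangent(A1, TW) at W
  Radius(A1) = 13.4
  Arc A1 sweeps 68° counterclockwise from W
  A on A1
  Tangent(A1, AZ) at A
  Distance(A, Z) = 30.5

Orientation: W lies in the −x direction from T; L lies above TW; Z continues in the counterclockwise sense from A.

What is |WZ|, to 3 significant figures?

43.7

T is at the origin; TW is horizontal with |TW| = 21.0 and W on the −x side, so W = (-21.0, 0.00). Since A1 is tangent to TW there, LW ⟂ TW, so L = W + (0, 13.4) = (-21.0, 13.4). On A1, W sits at bearing -90° from L; a 68° counterclockwise sweep puts A at bearing -22°, so A = L + 13.4·(cos -22°, sin -22°) = (-8.58, 8.38). Since A1 is tangent to AZ there, LA ⟂ AZ, so AZ runs along (−sin -22°, cos -22°); with |AZ| = 30.5, Z = (2.85, 36.7). Then |WZ| = |Z − W| = 43.7.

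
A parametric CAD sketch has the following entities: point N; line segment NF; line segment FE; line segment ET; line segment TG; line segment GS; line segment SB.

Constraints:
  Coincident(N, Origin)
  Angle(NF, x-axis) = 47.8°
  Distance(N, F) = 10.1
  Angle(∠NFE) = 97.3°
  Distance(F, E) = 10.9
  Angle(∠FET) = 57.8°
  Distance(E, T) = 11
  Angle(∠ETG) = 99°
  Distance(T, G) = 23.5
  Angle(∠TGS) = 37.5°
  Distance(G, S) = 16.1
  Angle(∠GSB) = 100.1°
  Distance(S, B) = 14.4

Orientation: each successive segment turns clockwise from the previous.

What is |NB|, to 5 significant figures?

6.3266

N is at the origin; NF runs at 47.8° with length 10.1, so F = (6.7844, 7.4821). ∠NFE = 97.3° gives FE at -34.900° from the x-axis; with |FE| = 10.9, E = (15.724, 1.2457). ∠FET = 57.8° gives ET at -157.10° from the x-axis; with |ET| = 11.0, T = (5.5910, -3.0346). ∠ETG = 99.0° gives TG at 121.90° from the x-axis; with |TG| = 23.5, G = (-6.8273, 16.916). ∠TGS = 37.5° gives GS at -20.600° from the x-axis; with |GS| = 16.1, S = (8.2433, 11.252). ∠GSB = 100.1° gives SB at -100.50° from the x-axis; with |SB| = 14.4, B = (5.6191, -2.9073). Then |NB| = |B − N| = 6.3266.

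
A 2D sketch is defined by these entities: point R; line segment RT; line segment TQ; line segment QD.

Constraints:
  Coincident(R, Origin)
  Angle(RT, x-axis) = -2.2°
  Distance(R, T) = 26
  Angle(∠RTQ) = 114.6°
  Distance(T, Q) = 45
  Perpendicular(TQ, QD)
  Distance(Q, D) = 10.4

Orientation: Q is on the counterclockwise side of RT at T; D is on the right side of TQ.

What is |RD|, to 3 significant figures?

65.4

∠RTQ = 114.6°, so TQ runs at -2.2° + (180° − 114.6°) = 63.2° from the x-axis; with |TQ| = 45.0, Q = T + 45.0·(cos 63.2°, sin 63.2°) = (46.3, 39.2). TQ ⟂ QD; with |QD| = 10.4 on the right of TQ, D = Q + 10.4·(0.893, -0.451) = (55.6, 34.5). Then |RD| = |D − R| = 65.4.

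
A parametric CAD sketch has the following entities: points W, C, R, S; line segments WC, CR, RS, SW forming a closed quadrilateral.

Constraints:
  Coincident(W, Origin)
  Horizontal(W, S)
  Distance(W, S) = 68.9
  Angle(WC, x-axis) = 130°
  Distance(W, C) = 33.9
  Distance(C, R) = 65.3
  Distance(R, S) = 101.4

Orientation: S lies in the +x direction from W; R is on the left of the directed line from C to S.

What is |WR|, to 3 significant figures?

83.4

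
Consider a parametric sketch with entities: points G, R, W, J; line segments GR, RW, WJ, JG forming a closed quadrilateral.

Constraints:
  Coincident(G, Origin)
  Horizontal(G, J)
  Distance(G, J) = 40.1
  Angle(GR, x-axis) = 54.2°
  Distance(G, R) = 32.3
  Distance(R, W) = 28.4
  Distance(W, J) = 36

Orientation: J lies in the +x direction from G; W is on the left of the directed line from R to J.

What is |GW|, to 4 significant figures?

57.91

Checks: |RW| = 28.40 ✓; |WJ| = 36.00 ✓.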